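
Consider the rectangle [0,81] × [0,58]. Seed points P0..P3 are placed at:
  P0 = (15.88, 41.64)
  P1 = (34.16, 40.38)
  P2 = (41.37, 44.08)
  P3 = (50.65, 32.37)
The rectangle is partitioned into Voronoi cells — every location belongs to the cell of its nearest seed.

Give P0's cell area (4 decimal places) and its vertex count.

1. box [0,81]×[0,58]: [(0, 0) (81, 0) (81, 58) (0, 58)]
2. ⊥bis P0·P1 via (25.02,41.01): [(0, 0) (22.1933, 0) (26.1911, 58) (0, 58)]  |A|=1403.1463
3. ⊥bis P0·P2 via (28.625,42.86): [(0, 0) (22.1933, 0) (26.1911, 58) (0, 58)]  |A|=1403.1463
4. ⊥bis P0·P3 via (33.265,37.005): [(0, 0) (22.1933, 0) (26.1911, 58) (0, 58)]  |A|=1403.1463
5. canonical 4-gon: [(0, 0) (22.1933, 0) (26.1911, 58) (0, 58)]
6. shoelace: 1403.1463

Area of P0's cell: 1403.1463 (4 vertices)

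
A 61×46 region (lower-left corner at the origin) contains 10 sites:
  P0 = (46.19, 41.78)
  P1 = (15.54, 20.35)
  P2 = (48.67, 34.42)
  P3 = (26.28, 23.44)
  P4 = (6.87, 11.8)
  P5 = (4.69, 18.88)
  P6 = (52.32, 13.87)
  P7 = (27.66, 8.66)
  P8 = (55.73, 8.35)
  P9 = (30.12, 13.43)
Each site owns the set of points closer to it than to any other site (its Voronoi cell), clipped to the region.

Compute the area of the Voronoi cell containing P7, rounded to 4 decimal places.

1. box [0,61]×[0,46]: [(0, 0) (61, 0) (61, 46) (0, 46)]
2. ⊥bis P7·P0 via (36.925,25.22): [(0, 45.8788) (0, 0) (61, 0) (61, 11.7505)]  |A|=1757.6945
3. ⊥bis P7·P1 via (21.6,14.505): [(33.6839, 27.0334) (7.6096, 0) (61, 0) (61, 11.7505)]  |A|=882.1497
4. ⊥bis P7·P2 via (38.165,21.54): [(32.6914, 26.0043) (7.6096, 0) (61, 0) (61, 2.9156)]  |A|=735.4597
5. ⊥bis P7·P3 via (26.97,16.05): [(43.0548, 17.5518) (22.7062, 15.6519) (7.6096, 0) (61, 0) (61, 2.9156)]  |A|=639.6163
6. ⊥bis P7·P4 via (17.265,10.23): [(43.0548, 17.5518) (22.7062, 15.6519) (17.2257, 9.9698) (15.7199, 0) (61, 0) (61, 2.9156)]  |A|=599.1873
7. ⊥bis P7·P5 via (16.175,13.77): [(43.0548, 17.5518) (22.7062, 15.6519) (17.2257, 9.9698) (15.7199, 0) (61, 0) (61, 2.9156)]  |A|=599.1873
8. ⊥bis P7·P6 via (39.99,11.265): [(38.7467, 17.1496) (22.7062, 15.6519) (17.2257, 9.9698) (15.7199, 0) (42.37, 0)]  |A|=371.8614
9. ⊥bis P7·P8 via (41.695,8.505): [(41.6393, 3.4587) (38.7467, 17.1496) (22.7062, 15.6519) (17.2257, 9.9698) (15.7199, 0) (41.6011, 0)]  |A|=370.5317
10. ⊥bis P7·P9 via (28.89,11.045): [(41.6393, 3.4587) (41.3995, 4.5936) (21.793, 14.7051) (17.2257, 9.9698) (15.7199, 0) (41.6011, 0)]  |A|=253.9437
11. canonical 6-gon: [(41.6393, 3.4587) (41.3995, 4.5936) (21.793, 14.7051) (17.2257, 9.9698) (15.7199, 0) (41.6011, 0)]
12. shoelace: 253.9437

Area of P7's cell: 253.9437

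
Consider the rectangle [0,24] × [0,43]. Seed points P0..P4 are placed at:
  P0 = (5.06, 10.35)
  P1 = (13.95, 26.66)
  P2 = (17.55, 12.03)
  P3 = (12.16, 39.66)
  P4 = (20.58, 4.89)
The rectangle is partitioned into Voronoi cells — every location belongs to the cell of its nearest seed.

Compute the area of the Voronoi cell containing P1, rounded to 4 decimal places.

Area of P1's cell: 307.5534

1. box [0,24]×[0,43]: [(0, 0) (24, 0) (24, 43) (0, 43)]
2. ⊥bis P1·P0 via (9.505,18.505): [(0, 23.6858) (24, 10.6043) (24, 43) (0, 43)]  |A|=620.5185
3. ⊥bis P1·P2 via (15.75,19.345): [(0, 23.6858) (10.3856, 18.025) (24, 21.3751) (24, 43) (0, 43)]  |A|=547.1998
4. ⊥bis P1·P3 via (13.055,33.16): [(0, 31.3624) (0, 23.6858) (10.3856, 18.025) (24, 21.3751) (24, 34.667)]  |A|=307.5534
5. ⊥bis P1·P4 via (17.265,15.775): [(0, 31.3624) (0, 23.6858) (10.3856, 18.025) (24, 21.3751) (24, 34.667)]  |A|=307.5534
6. canonical 5-gon: [(0, 31.3624) (0, 23.6858) (10.3856, 18.025) (24, 21.3751) (24, 34.667)]
7. shoelace: 307.5534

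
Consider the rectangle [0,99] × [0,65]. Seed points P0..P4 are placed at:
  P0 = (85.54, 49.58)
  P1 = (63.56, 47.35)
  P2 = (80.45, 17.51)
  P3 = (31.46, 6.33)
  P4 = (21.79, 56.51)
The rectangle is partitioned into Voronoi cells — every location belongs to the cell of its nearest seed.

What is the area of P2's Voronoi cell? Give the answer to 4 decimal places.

Area of P2's cell: 1333.7396

1. box [0,99]×[0,65]: [(0, 0) (99, 0) (99, 65) (0, 65)]
2. ⊥bis P2·P0 via (82.995,33.545): [(0, 46.7176) (0, 0) (99, 0) (99, 31.0048)]  |A|=3847.2558
3. ⊥bis P2·P1 via (72.005,32.43): [(75.9503, 34.6631) (14.7101, 0) (99, 0) (99, 31.0048)]  |A|=1818.2006
4. ⊥bis P2·P3 via (55.955,11.92): [(75.9503, 34.6631) (53.6459, 22.0384) (58.6753, 0) (99, 0) (99, 31.0048)]  |A|=1333.7396
5. ⊥bis P2·P4 via (51.12,37.01): [(75.9503, 34.6631) (53.6459, 22.0384) (58.6753, 0) (99, 0) (99, 31.0048)]  |A|=1333.7396
6. canonical 5-gon: [(75.9503, 34.6631) (53.6459, 22.0384) (58.6753, 0) (99, 0) (99, 31.0048)]
7. shoelace: 1333.7396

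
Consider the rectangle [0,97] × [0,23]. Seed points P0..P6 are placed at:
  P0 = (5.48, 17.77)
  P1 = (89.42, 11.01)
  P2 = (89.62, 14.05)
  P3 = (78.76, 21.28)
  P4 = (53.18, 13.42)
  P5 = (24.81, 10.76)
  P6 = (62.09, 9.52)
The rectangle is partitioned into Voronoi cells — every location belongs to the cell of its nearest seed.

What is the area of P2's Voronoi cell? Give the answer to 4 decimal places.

Area of P2's cell: 132.8521

1. box [0,97]×[0,23]: [(0, 0) (97, 0) (97, 23) (0, 23)]
2. ⊥bis P2·P0 via (47.55,15.91): [(46.8466, 0) (97, 0) (97, 23) (47.8635, 23)]  |A|=1141.8344
3. ⊥bis P2·P1 via (89.52,12.53): [(47.5227, 15.293) (97, 12.0379) (97, 23) (47.8635, 23)]  |A|=460.5357
4. ⊥bis P2·P3 via (84.19,17.665): [(81.1385, 13.0814) (97, 12.0379) (97, 23) (87.7418, 23)]  |A|=132.8521
5. ⊥bis P2·P4 via (71.4,13.735): [(81.1385, 13.0814) (97, 12.0379) (97, 23) (87.7418, 23)]  |A|=132.8521
6. ⊥bis P2·P5 via (57.215,12.405): [(81.1385, 13.0814) (97, 12.0379) (97, 23) (87.7418, 23)]  |A|=132.8521
7. ⊥bis P2·P6 via (75.855,11.785): [(81.1385, 13.0814) (97, 12.0379) (97, 23) (87.7418, 23)]  |A|=132.8521
8. canonical 4-gon: [(81.1385, 13.0814) (97, 12.0379) (97, 23) (87.7418, 23)]
9. shoelace: 132.8521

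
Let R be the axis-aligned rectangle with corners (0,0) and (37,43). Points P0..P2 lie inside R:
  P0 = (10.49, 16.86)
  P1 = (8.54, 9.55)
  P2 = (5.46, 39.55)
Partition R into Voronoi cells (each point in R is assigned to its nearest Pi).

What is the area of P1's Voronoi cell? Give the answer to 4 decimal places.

Area of P1's cell: 399.9027

1. box [0,37]×[0,43]: [(0, 0) (37, 0) (37, 43) (0, 43)]
2. ⊥bis P1·P0 via (9.515,13.205): [(0, 15.7432) (0, 0) (37, 0) (37, 5.8732)]  |A|=399.9027
3. ⊥bis P1·P2 via (7,24.55): [(0, 15.7432) (0, 0) (37, 0) (37, 5.8732)]  |A|=399.9027
4. canonical 4-gon: [(0, 15.7432) (0, 0) (37, 0) (37, 5.8732)]
5. shoelace: 399.9027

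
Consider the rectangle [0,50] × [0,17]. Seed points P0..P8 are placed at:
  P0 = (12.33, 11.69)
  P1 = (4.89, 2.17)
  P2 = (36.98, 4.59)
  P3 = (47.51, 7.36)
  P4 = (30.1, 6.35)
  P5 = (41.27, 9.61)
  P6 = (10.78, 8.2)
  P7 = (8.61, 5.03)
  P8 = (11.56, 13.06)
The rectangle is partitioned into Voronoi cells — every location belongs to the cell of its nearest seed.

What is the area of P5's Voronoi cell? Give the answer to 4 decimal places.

1. box [0,50]×[0,17]: [(0, 0) (50, 0) (50, 17) (0, 17)]
2. ⊥bis P5·P0 via (26.8,10.65): [(26.0346, 0) (50, 0) (50, 17) (27.2564, 17)]  |A|=397.027
3. ⊥bis P5·P1 via (23.08,5.89): [(26.0346, 0) (50, 0) (50, 17) (27.2564, 17)]  |A|=397.027
4. ⊥bis P5·P2 via (39.125,7.1): [(47.4332, 0) (50, 0) (50, 17) (27.5404, 17)]  |A|=212.7249
5. ⊥bis P5·P3 via (44.39,8.485): [(42.768, 3.9867) (47.4603, 17) (27.5404, 17)]  |A|=129.6117
6. ⊥bis P5·P4 via (35.685,7.98): [(34.8841, 10.7242) (42.768, 3.9867) (47.4603, 17) (33.0525, 17)]  |A|=112.3152
7. ⊥bis P5·P6 via (26.025,8.905): [(34.8841, 10.7242) (42.768, 3.9867) (47.4603, 17) (33.0525, 17)]  |A|=112.3152
8. ⊥bis P5·P7 via (24.94,7.32): [(34.8841, 10.7242) (42.768, 3.9867) (47.4603, 17) (33.0525, 17)]  |A|=112.3152
9. ⊥bis P5·P8 via (26.415,11.335): [(34.8841, 10.7242) (42.768, 3.9867) (47.4603, 17) (33.0525, 17)]  |A|=112.3152
10. canonical 4-gon: [(34.8841, 10.7242) (42.768, 3.9867) (47.4603, 17) (33.0525, 17)]
11. shoelace: 112.3152

Area of P5's cell: 112.3152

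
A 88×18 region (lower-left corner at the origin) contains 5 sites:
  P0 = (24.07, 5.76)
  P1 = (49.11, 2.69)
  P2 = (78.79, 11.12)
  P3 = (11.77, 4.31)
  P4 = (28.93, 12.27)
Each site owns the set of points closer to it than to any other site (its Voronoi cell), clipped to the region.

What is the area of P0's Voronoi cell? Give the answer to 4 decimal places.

Area of P0's cell: 162.5916

1. box [0,88]×[0,18]: [(0, 0) (88, 0) (88, 18) (0, 18)]
2. ⊥bis P0·P1 via (36.59,4.225): [(0, 0) (36.072, 0) (38.2789, 18) (0, 18)]  |A|=669.1578
3. ⊥bis P0·P2 via (51.43,8.44): [(0, 0) (36.072, 0) (38.2789, 18) (0, 18)]  |A|=669.1578
4. ⊥bis P0·P3 via (17.92,5.035): [(18.5136, 0) (36.072, 0) (38.2789, 18) (16.3916, 18)]  |A|=355.0113
5. ⊥bis P0·P4 via (26.5,9.015): [(16.5776, 16.4225) (18.5136, 0) (36.072, 0) (36.2819, 1.7124)]  |A|=162.5916
6. canonical 4-gon: [(16.5776, 16.4225) (18.5136, 0) (36.072, 0) (36.2819, 1.7124)]
7. shoelace: 162.5916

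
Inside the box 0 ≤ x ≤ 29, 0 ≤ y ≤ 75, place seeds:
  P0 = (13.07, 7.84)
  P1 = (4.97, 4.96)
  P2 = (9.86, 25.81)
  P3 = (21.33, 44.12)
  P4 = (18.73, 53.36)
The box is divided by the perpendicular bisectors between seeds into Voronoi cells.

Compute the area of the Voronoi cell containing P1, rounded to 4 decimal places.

1. box [0,29]×[0,75]: [(0, 0) (29, 0) (29, 75) (0, 75)]
2. ⊥bis P1·P0 via (9.02,6.4): [(0, 31.7687) (0, 0) (11.2956, 0)]  |A|=179.4228
3. ⊥bis P1·P2 via (7.415,15.385): [(5.6807, 15.7917) (0, 17.1241) (0, 0) (11.2956, 0)]  |A|=137.8267
4. ⊥bis P1·P3 via (13.15,24.54): [(5.6807, 15.7917) (0, 17.1241) (0, 0) (11.2956, 0)]  |A|=137.8267
5. ⊥bis P1·P4 via (11.85,29.16): [(5.6807, 15.7917) (0, 17.1241) (0, 0) (11.2956, 0)]  |A|=137.8267
6. canonical 4-gon: [(5.6807, 15.7917) (0, 17.1241) (0, 0) (11.2956, 0)]
7. shoelace: 137.8267

Area of P1's cell: 137.8267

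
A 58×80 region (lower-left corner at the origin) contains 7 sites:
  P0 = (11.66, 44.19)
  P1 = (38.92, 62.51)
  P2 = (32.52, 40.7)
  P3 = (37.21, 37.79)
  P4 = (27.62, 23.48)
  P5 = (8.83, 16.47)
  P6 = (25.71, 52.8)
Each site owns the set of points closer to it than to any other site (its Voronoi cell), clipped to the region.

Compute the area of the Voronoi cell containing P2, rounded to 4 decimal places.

Area of P2's cell: 202.6754

1. box [0,58]×[0,80]: [(0, 0) (58, 0) (58, 80) (0, 80)]
2. ⊥bis P2·P0 via (22.09,42.445): [(14.9887, 0) (58, 0) (58, 80) (28.3732, 80)]  |A|=2905.525
3. ⊥bis P2·P1 via (35.72,51.605): [(24.1887, 54.9888) (14.9887, 0) (58, 0) (58, 45.0671)]  |A|=1944.4592
4. ⊥bis P2·P3 via (34.865,39.245): [(41.4844, 49.9135) (24.1887, 54.9888) (16.6405, 9.8728)]  |A|=409.3129
5. ⊥bis P2·P4 via (30.07,32.09): [(30.3722, 32.004) (41.4844, 49.9135) (24.1887, 54.9888) (20.7989, 34.7281)]  |A|=284.6759
6. ⊥bis P2·P5 via (20.675,28.585): [(30.3722, 32.004) (41.4844, 49.9135) (24.1887, 54.9888) (20.7989, 34.7281)]  |A|=284.6759
7. ⊥bis P2·P6 via (29.115,46.75): [(30.3722, 32.004) (41.4844, 49.9135) (37.0486, 51.2151) (22.1549, 42.8328) (20.7989, 34.7281)]  |A|=202.6754
8. canonical 5-gon: [(30.3722, 32.004) (41.4844, 49.9135) (37.0486, 51.2151) (22.1549, 42.8328) (20.7989, 34.7281)]
9. shoelace: 202.6754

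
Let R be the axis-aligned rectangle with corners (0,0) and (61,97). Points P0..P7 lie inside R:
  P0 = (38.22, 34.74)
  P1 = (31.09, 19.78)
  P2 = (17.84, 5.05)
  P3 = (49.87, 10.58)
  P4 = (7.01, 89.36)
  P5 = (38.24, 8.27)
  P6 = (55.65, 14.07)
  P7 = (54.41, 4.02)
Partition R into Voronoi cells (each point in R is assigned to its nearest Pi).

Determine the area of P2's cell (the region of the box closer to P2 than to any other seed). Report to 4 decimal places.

1. box [0,61]×[0,97]: [(0, 0) (61, 0) (61, 97) (0, 97)]
2. ⊥bis P2·P0 via (28.03,19.895): [(0, 39.1355) (0, 0) (57.0134, 0)]  |A|=1115.6257
3. ⊥bis P2·P1 via (24.465,12.415): [(0, 34.4219) (0, 0) (38.2667, 0)]  |A|=658.6063
4. ⊥bis P2·P3 via (33.855,7.815): [(34.6412, 3.2612) (0, 34.4219) (0, 0) (35.2043, 0)]  |A|=653.6126
5. ⊥bis P2·P4 via (12.425,47.205): [(34.6412, 3.2612) (0, 34.4219) (0, 0) (35.2043, 0)]  |A|=653.6126
6. ⊥bis P2·P5 via (28.04,6.66): [(27.5729, 9.6194) (0, 34.4219) (0, 0) (29.0912, 0)]  |A|=614.475
7. ⊥bis P2·P6 via (36.745,9.56): [(27.5729, 9.6194) (0, 34.4219) (0, 0) (29.0912, 0)]  |A|=614.475
8. ⊥bis P2·P7 via (36.125,4.535): [(27.5729, 9.6194) (0, 34.4219) (0, 0) (29.0912, 0)]  |A|=614.475
9. canonical 4-gon: [(27.5729, 9.6194) (0, 34.4219) (0, 0) (29.0912, 0)]
10. shoelace: 614.475

Area of P2's cell: 614.4750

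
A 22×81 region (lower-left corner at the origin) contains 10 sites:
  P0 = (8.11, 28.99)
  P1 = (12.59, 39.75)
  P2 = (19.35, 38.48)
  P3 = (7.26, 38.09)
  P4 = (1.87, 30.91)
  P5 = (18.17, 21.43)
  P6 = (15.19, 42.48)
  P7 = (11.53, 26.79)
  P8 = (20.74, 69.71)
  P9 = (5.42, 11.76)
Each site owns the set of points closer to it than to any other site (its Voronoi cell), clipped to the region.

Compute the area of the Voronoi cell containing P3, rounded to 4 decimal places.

1. box [0,22]×[0,81]: [(0, 0) (22, 0) (22, 81) (0, 81)]
2. ⊥bis P3·P0 via (7.685,33.54): [(0, 32.8222) (22, 34.8771) (22, 81) (0, 81)]  |A|=1037.3079
3. ⊥bis P3·P1 via (9.925,38.92): [(0, 70.7876) (0, 32.8222) (11.4899, 33.8954)]  |A|=218.1093
4. ⊥bis P3·P2 via (13.305,38.285): [(0, 70.7876) (0, 32.8222) (11.4899, 33.8954)]  |A|=218.1093
5. ⊥bis P3·P4 via (4.565,34.5): [(0, 70.7876) (0, 37.9269) (6.0476, 33.3871) (11.4899, 33.8954)]  |A|=202.6737
6. ⊥bis P3·P5 via (12.715,29.76): [(0, 70.7876) (0, 37.9269) (6.0476, 33.3871) (11.4899, 33.8954)]  |A|=202.6737
7. ⊥bis P3·P6 via (11.225,40.285): [(7.2811, 47.4092) (0, 60.5616) (0, 37.9269) (6.0476, 33.3871) (11.4899, 33.8954)]  |A|=165.4454
8. ⊥bis P3·P7 via (9.395,32.44): [(7.2811, 47.4092) (0, 60.5616) (0, 37.9269) (6.0476, 33.3871) (11.4899, 33.8954)]  |A|=165.4454
9. ⊥bis P3·P8 via (14,53.9): [(7.2811, 47.4092) (0.5023, 59.6542) (0, 59.8684) (0, 37.9269) (6.0476, 33.3871) (11.4899, 33.8954)]  |A|=165.2713
10. ⊥bis P3·P9 via (6.34,24.925): [(7.2811, 47.4092) (0.5023, 59.6542) (0, 59.8684) (0, 37.9269) (6.0476, 33.3871) (11.4899, 33.8954)]  |A|=165.2713
11. canonical 6-gon: [(7.2811, 47.4092) (0.5023, 59.6542) (0, 59.8684) (0, 37.9269) (6.0476, 33.3871) (11.4899, 33.8954)]
12. shoelace: 165.2713

Area of P3's cell: 165.2713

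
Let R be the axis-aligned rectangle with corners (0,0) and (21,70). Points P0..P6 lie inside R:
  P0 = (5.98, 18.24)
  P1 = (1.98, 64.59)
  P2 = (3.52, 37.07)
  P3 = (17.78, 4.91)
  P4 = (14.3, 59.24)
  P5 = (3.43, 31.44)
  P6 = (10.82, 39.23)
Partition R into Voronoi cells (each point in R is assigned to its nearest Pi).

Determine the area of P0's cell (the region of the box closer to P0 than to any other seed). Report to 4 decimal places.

Area of P0's cell: 322.2318

1. box [0,21]×[0,70]: [(0, 0) (21, 0) (21, 70) (0, 70)]
2. ⊥bis P0·P1 via (3.98,41.415): [(0, 41.0715) (0, 0) (21, 0) (21, 42.8838)]  |A|=881.5312
3. ⊥bis P0·P2 via (4.75,27.655): [(0, 27.0344) (0, 0) (21, 0) (21, 29.7779)]  |A|=596.5301
4. ⊥bis P0·P3 via (11.88,11.575): [(0, 27.0344) (0, 1.0586) (21, 19.6482) (21, 29.7779)]  |A|=379.1088
5. ⊥bis P0·P4 via (10.14,38.74): [(0, 27.0344) (0, 1.0586) (21, 19.6482) (21, 29.7779)]  |A|=379.1088
6. ⊥bis P0·P5 via (4.705,24.84): [(0, 23.9311) (0, 1.0586) (21, 19.6482) (21, 27.9879)]  |A|=327.728
7. ⊥bis P0·P6 via (8.4,28.735): [(15.9069, 27.004) (0, 23.9311) (0, 1.0586) (21, 19.6482) (21, 25.8296)]  |A|=322.2318
8. canonical 5-gon: [(15.9069, 27.004) (0, 23.9311) (0, 1.0586) (21, 19.6482) (21, 25.8296)]
9. shoelace: 322.2318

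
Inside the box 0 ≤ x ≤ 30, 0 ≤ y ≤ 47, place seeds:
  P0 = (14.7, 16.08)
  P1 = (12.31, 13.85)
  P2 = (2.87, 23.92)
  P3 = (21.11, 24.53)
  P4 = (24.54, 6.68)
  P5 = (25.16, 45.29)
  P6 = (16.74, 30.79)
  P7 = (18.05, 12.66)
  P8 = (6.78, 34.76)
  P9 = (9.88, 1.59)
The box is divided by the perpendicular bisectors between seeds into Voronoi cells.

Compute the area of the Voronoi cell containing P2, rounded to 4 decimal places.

Area of P2's cell: 131.4308

1. box [0,30]×[0,47]: [(0, 0) (30, 0) (30, 47) (0, 47)]
2. ⊥bis P2·P0 via (8.785,20): [(0, 6.7441) (26.6785, 47) (0, 47)]  |A|=536.9838
3. ⊥bis P2·P1 via (7.59,18.885): [(0, 11.7698) (8.7942, 20.0138) (26.6785, 47) (0, 47)]  |A|=514.885
4. ⊥bis P2·P3 via (11.99,24.225): [(0, 11.7698) (8.7942, 20.0138) (11.9705, 24.8068) (11.2283, 47) (0, 47)]  |A|=343.4405
5. ⊥bis P2·P4 via (13.705,15.3): [(0, 11.7698) (8.7942, 20.0138) (11.9705, 24.8068) (11.2283, 47) (0, 47)]  |A|=343.4405
6. ⊥bis P2·P5 via (14.015,34.605): [(0, 11.7698) (8.7942, 20.0138) (11.9705, 24.8068) (11.5571, 37.1687) (2.1316, 47) (0, 47)]  |A|=298.7241
7. ⊥bis P2·P6 via (9.805,27.355): [(0, 11.7698) (8.7942, 20.0138) (11.4536, 24.0267) (0.0746, 47) (0, 47)]  |A|=209.2947
8. ⊥bis P2·P7 via (10.46,18.29): [(0, 11.7698) (8.7942, 20.0138) (11.4536, 24.0267) (0.0746, 47) (0, 47)]  |A|=209.2947
9. ⊥bis P2·P8 via (4.825,29.34): [(0, 31.0804) (0, 11.7698) (8.7942, 20.0138) (11.4536, 24.0267) (9.6912, 27.5848)]  |A|=131.4308
10. ⊥bis P2·P9 via (6.375,12.755): [(0, 31.0804) (0, 11.7698) (8.7942, 20.0138) (11.4536, 24.0267) (9.6912, 27.5848)]  |A|=131.4308
11. canonical 5-gon: [(0, 31.0804) (0, 11.7698) (8.7942, 20.0138) (11.4536, 24.0267) (9.6912, 27.5848)]
12. shoelace: 131.4308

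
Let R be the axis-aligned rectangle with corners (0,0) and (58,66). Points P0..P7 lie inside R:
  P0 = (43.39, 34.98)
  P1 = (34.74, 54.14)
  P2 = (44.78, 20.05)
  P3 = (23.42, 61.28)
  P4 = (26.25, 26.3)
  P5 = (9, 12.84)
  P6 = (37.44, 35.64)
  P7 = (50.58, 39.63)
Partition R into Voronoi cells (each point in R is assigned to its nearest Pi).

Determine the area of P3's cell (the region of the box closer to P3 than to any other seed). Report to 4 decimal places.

Area of P3's cell: 630.4906

1. box [0,58]×[0,66]: [(0, 0) (58, 0) (58, 66) (0, 66)]
2. ⊥bis P3·P0 via (33.405,48.13): [(0, 22.7651) (56.9394, 66) (0, 66)]  |A|=1230.8846
3. ⊥bis P3·P1 via (29.08,57.71): [(0, 22.7651) (13.5083, 33.0222) (34.3089, 66) (0, 66)]  |A|=857.7321
4. ⊥bis P3·P2 via (34.1,40.665): [(0, 22.9988) (0.969, 23.5009) (13.5083, 33.0222) (34.3089, 66) (0, 66)]  |A|=857.6188
5. ⊥bis P3·P4 via (24.835,43.79): [(0, 41.7808) (20.0562, 43.4034) (34.3089, 66) (0, 66)]  |A|=630.5051
6. ⊥bis P3·P5 via (16.21,37.06): [(0, 41.8855) (0.2767, 41.8032) (20.0562, 43.4034) (34.3089, 66) (0, 66)]  |A|=630.4906
7. ⊥bis P3·P6 via (30.43,48.46): [(0, 41.8855) (0.2767, 41.8032) (20.0562, 43.4034) (34.3089, 66) (0, 66)]  |A|=630.4906
8. ⊥bis P3·P7 via (37,50.455): [(0, 41.8855) (0.2767, 41.8032) (20.0562, 43.4034) (34.3089, 66) (0, 66)]  |A|=630.4906
9. canonical 5-gon: [(0, 41.8855) (0.2767, 41.8032) (20.0562, 43.4034) (34.3089, 66) (0, 66)]
10. shoelace: 630.4906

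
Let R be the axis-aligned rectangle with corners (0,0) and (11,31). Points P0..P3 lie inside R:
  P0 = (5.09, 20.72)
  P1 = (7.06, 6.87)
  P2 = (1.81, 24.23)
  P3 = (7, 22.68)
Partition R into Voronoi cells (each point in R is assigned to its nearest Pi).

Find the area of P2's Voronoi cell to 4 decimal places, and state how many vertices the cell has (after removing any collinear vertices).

Area of P2's cell: 51.1869 (4 vertices)

1. box [0,11]×[0,31]: [(0, 0) (11, 0) (11, 31) (0, 31)]
2. ⊥bis P2·P0 via (3.45,22.475): [(0, 19.2511) (11, 29.5303) (11, 31) (0, 31)]  |A|=72.7026
3. ⊥bis P2·P1 via (4.435,15.55): [(0, 19.2511) (11, 29.5303) (11, 31) (0, 31)]  |A|=72.7026
4. ⊥bis P2·P3 via (4.405,23.455): [(0, 19.2511) (4.3687, 23.3335) (6.6583, 31) (0, 31)]  |A|=51.1869
5. canonical 4-gon: [(0, 19.2511) (4.3687, 23.3335) (6.6583, 31) (0, 31)]
6. shoelace: 51.1869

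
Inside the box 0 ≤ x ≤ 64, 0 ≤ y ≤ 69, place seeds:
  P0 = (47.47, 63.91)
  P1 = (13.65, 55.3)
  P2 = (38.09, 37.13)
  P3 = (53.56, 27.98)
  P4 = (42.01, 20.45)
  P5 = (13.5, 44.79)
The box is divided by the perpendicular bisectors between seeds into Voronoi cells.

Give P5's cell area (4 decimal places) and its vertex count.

Area of P5's cell: 883.2068 (4 vertices)

1. box [0,64]×[0,69]: [(0, 0) (64, 0) (64, 69) (0, 69)]
2. ⊥bis P5·P0 via (30.485,54.35): [(0, 0) (61.0759, 0) (22.2393, 69) (0, 69)]  |A|=2874.3719
3. ⊥bis P5·P1 via (13.575,50.045): [(0, 50.2387) (0, 0) (61.0759, 0) (33.0646, 49.7668)]  |A|=2350.3394
4. ⊥bis P5·P2 via (25.795,40.96): [(28.5584, 49.8312) (0, 50.2387) (0, 0) (13.0356, 0)]  |A|=1042.1597
5. ⊥bis P5·P3 via (33.53,36.385): [(28.5584, 49.8312) (0, 50.2387) (0, 0) (13.0356, 0)]  |A|=1042.1597
6. ⊥bis P5·P4 via (27.755,32.62): [(20.5785, 24.214) (28.5584, 49.8312) (0, 50.2387) (0, 0.1099)]  |A|=883.2068
7. canonical 4-gon: [(20.5785, 24.214) (28.5584, 49.8312) (0, 50.2387) (0, 0.1099)]
8. shoelace: 883.2068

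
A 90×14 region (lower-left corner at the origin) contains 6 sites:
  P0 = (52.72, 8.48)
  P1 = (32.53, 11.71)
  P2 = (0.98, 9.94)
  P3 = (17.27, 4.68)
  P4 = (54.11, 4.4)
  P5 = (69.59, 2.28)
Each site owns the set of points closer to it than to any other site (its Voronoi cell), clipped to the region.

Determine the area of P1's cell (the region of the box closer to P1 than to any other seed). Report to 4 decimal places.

1. box [0,90]×[0,14]: [(0, 0) (90, 0) (90, 14) (0, 14)]
2. ⊥bis P1·P0 via (42.625,10.095): [(0, 0) (41.01, 0) (43.2497, 14) (0, 14)]  |A|=589.8181
3. ⊥bis P1·P2 via (16.755,10.825): [(17.3623, 0) (41.01, 0) (43.2497, 14) (16.5769, 14)]  |A|=352.2438
4. ⊥bis P1·P3 via (24.9,8.195): [(28.6753, 0) (41.01, 0) (43.2497, 14) (22.2257, 14)]  |A|=233.5109
5. ⊥bis P1·P4 via (43.32,8.055): [(28.6753, 0) (40.5915, 0) (41.3846, 2.3414) (43.2497, 14) (22.2257, 14)]  |A|=233.0209
6. ⊥bis P1·P5 via (51.06,6.995): [(28.6753, 0) (40.5915, 0) (41.3846, 2.3414) (43.2497, 14) (22.2257, 14)]  |A|=233.0209
7. canonical 5-gon: [(28.6753, 0) (40.5915, 0) (41.3846, 2.3414) (43.2497, 14) (22.2257, 14)]
8. shoelace: 233.0209

Area of P1's cell: 233.0209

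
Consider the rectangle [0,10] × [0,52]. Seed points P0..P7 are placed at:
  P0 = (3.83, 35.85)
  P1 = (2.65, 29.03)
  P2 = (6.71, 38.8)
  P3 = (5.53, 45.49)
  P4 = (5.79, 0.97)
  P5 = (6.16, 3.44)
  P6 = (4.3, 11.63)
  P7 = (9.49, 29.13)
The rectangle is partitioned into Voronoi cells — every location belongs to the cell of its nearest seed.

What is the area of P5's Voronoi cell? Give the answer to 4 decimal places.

1. box [0,10]×[0,52]: [(0, 0) (10, 0) (10, 52) (0, 52)]
2. ⊥bis P5·P0 via (4.995,19.645): [(0, 19.2859) (0, 0) (10, 0) (10, 20.0048)]  |A|=196.4536
3. ⊥bis P5·P1 via (4.405,16.235): [(0, 15.6308) (0, 0) (10, 0) (10, 17.0024)]  |A|=163.1661
4. ⊥bis P5·P2 via (6.435,21.12): [(0, 15.6308) (0, 0) (10, 0) (10, 17.0024)]  |A|=163.1661
5. ⊥bis P5·P3 via (5.845,24.465): [(0, 15.6308) (0, 0) (10, 0) (10, 17.0024)]  |A|=163.1661
6. ⊥bis P5·P4 via (5.975,2.205): [(0, 15.6308) (0, 3.1) (10, 1.6021) (10, 17.0024)]  |A|=139.6556
7. ⊥bis P5·P6 via (5.23,7.535): [(0, 6.3472) (0, 3.1) (10, 1.6021) (10, 8.6183)]  |A|=51.3171
8. ⊥bis P5·P7 via (7.825,16.285): [(0, 6.3472) (0, 3.1) (10, 1.6021) (10, 8.6183)]  |A|=51.3171
9. canonical 4-gon: [(0, 6.3472) (0, 3.1) (10, 1.6021) (10, 8.6183)]
10. shoelace: 51.3171

Area of P5's cell: 51.3171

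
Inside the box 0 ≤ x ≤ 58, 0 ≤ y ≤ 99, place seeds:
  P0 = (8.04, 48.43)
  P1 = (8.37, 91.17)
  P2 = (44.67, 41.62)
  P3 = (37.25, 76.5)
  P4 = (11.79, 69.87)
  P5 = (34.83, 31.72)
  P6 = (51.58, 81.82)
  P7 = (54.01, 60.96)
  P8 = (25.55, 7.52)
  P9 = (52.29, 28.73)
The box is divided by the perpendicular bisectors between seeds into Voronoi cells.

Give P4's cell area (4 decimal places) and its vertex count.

Area of P4's cell: 568.3118 (5 vertices)

1. box [0,58]×[0,99]: [(0, 0) (58, 0) (58, 99) (0, 99)]
2. ⊥bis P4·P0 via (9.915,59.15): [(0, 60.8842) (58, 50.7396) (58, 99) (0, 99)]  |A|=2504.9095
3. ⊥bis P4·P1 via (10.08,80.52): [(0, 78.9015) (0, 60.8842) (58, 50.7396) (58, 88.2142)]  |A|=1609.2653
4. ⊥bis P4·P2 via (28.23,55.745): [(55.8273, 87.8653) (0, 78.9015) (0, 60.8842) (28.3806, 55.9202)]  |A|=1024.3615
5. ⊥bis P4·P3 via (24.52,73.185): [(28.8681, 56.4877) (22.107, 82.4511) (0, 78.9015) (0, 60.8842) (28.3806, 55.9202)]  |A|=568.3118
6. ⊥bis P4·P5 via (23.31,50.795): [(28.8681, 56.4877) (22.107, 82.4511) (0, 78.9015) (0, 60.8842) (28.3806, 55.9202)]  |A|=568.3118
7. ⊥bis P4·P6 via (31.685,75.845): [(28.8681, 56.4877) (22.107, 82.4511) (0, 78.9015) (0, 60.8842) (28.3806, 55.9202)]  |A|=568.3118
8. ⊥bis P4·P7 via (32.9,65.415): [(28.8681, 56.4877) (22.107, 82.4511) (0, 78.9015) (0, 60.8842) (28.3806, 55.9202)]  |A|=568.3118
9. ⊥bis P4·P8 via (18.67,38.695): [(28.8681, 56.4877) (22.107, 82.4511) (0, 78.9015) (0, 60.8842) (28.3806, 55.9202)]  |A|=568.3118
10. ⊥bis P4·P9 via (32.04,49.3): [(28.8681, 56.4877) (22.107, 82.4511) (0, 78.9015) (0, 60.8842) (28.3806, 55.9202)]  |A|=568.3118
11. canonical 5-gon: [(28.8681, 56.4877) (22.107, 82.4511) (0, 78.9015) (0, 60.8842) (28.3806, 55.9202)]
12. shoelace: 568.3118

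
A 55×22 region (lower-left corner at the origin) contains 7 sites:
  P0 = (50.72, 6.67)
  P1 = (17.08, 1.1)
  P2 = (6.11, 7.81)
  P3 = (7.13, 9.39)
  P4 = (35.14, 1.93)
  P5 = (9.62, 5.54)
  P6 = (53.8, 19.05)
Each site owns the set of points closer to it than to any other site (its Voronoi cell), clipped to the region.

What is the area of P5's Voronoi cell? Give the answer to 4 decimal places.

1. box [0,55]×[0,22]: [(0, 0) (55, 0) (55, 22) (0, 22)]
2. ⊥bis P5·P0 via (30.17,6.105): [(0, 0) (30.3379, 0) (29.733, 22) (0, 22)]  |A|=660.7792
3. ⊥bis P5·P1 via (13.35,3.32): [(0, 0) (11.374, 0) (24.4679, 22) (0, 22)]  |A|=394.2606
4. ⊥bis P5·P2 via (7.865,6.675): [(3.5481, 0) (11.374, 0) (24.4679, 22) (17.776, 22)]  |A|=159.6949
5. ⊥bis P5·P3 via (8.375,7.465): [(8.3766, 7.466) (3.5481, 0) (11.374, 0) (20.4744, 15.2904)]  |A|=86.1022
6. ⊥bis P5·P4 via (22.38,3.735): [(8.3766, 7.466) (3.5481, 0) (11.374, 0) (20.4744, 15.2904)]  |A|=86.1022
7. ⊥bis P5·P6 via (31.71,12.295): [(8.3766, 7.466) (3.5481, 0) (11.374, 0) (20.4744, 15.2904)]  |A|=86.1022
8. canonical 4-gon: [(8.3766, 7.466) (3.5481, 0) (11.374, 0) (20.4744, 15.2904)]
9. shoelace: 86.1022

Area of P5's cell: 86.1022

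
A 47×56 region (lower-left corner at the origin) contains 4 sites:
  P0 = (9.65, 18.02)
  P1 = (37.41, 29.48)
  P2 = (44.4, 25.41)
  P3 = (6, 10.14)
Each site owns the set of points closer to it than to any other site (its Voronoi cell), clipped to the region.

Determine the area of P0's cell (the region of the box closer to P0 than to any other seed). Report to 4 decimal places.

1. box [0,47]×[0,56]: [(0, 0) (47, 0) (47, 56) (0, 56)]
2. ⊥bis P0·P1 via (23.53,23.75): [(0, 0) (33.3346, 0) (10.2164, 56) (0, 56)]  |A|=1219.4278
3. ⊥bis P0·P2 via (27.025,21.715): [(0, 0) (31.643, 0) (29.8457, 8.4513) (10.2164, 56) (0, 56)]  |A|=1212.2797
4. ⊥bis P0·P3 via (7.825,14.08): [(0, 17.7045) (30.924, 3.3806) (29.8457, 8.4513) (10.2164, 56) (0, 56)]  |A|=885.0463
5. canonical 5-gon: [(0, 17.7045) (30.924, 3.3806) (29.8457, 8.4513) (10.2164, 56) (0, 56)]
6. shoelace: 885.0463

Area of P0's cell: 885.0463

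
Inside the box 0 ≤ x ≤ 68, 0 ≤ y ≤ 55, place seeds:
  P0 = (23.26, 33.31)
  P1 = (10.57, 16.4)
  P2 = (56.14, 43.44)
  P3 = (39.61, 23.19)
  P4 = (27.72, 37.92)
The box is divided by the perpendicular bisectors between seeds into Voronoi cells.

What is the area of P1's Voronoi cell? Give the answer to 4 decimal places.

1. box [0,68]×[0,55]: [(0, 0) (68, 0) (68, 55) (0, 55)]
2. ⊥bis P1·P0 via (16.915,24.855): [(0, 37.5488) (0, 0) (50.0354, 0)]  |A|=939.3837
3. ⊥bis P1·P2 via (33.355,29.92): [(0, 37.5488) (0, 0) (50.0354, 0)]  |A|=939.3837
4. ⊥bis P1·P3 via (25.09,19.795): [(25.3948, 18.4914) (0, 37.5488) (0, 0) (29.7184, 0)]  |A|=751.5386
5. ⊥bis P1·P4 via (19.145,27.16): [(25.3948, 18.4914) (0, 37.5488) (0, 0) (29.7184, 0)]  |A|=751.5386
6. canonical 4-gon: [(25.3948, 18.4914) (0, 37.5488) (0, 0) (29.7184, 0)]
7. shoelace: 751.5386

Area of P1's cell: 751.5386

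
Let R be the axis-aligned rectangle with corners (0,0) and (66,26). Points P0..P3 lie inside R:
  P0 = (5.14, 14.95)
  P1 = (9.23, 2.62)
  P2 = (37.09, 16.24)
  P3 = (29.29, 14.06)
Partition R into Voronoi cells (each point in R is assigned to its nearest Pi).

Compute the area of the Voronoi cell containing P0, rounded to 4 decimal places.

Area of P0's cell: 290.5611

1. box [0,66]×[0,26]: [(0, 0) (66, 0) (66, 26) (0, 26)]
2. ⊥bis P0·P1 via (7.185,8.785): [(0, 6.4017) (59.0825, 26) (0, 26)]  |A|=578.96
3. ⊥bis P0·P2 via (21.115,15.595): [(0, 6.4017) (21.2022, 13.4347) (20.6949, 26) (0, 26)]  |A|=337.7833
4. ⊥bis P0·P3 via (17.215,14.505): [(0, 6.4017) (17.1257, 12.0824) (17.6386, 26) (0, 26)]  |A|=290.5611
5. canonical 4-gon: [(0, 6.4017) (17.1257, 12.0824) (17.6386, 26) (0, 26)]
6. shoelace: 290.5611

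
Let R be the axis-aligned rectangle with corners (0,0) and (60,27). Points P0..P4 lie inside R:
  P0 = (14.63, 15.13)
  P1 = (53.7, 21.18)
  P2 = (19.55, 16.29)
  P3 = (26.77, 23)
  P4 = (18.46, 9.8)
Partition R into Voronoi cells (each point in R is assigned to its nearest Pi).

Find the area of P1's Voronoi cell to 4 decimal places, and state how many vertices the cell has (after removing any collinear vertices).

1. box [0,60]×[0,27]: [(0, 0) (60, 0) (60, 27) (0, 27)]
2. ⊥bis P1·P0 via (34.165,18.155): [(36.9763, 0) (60, 0) (60, 27) (32.7953, 27)]  |A|=678.0826
3. ⊥bis P1·P2 via (36.625,18.735): [(39.3077, 0) (60, 0) (60, 27) (35.4415, 27)]  |A|=610.8856
4. ⊥bis P1·P3 via (40.235,22.09): [(38.9235, 2.6834) (39.3077, 0) (60, 0) (60, 27) (40.5668, 27)]  |A|=548.5706
5. ⊥bis P1·P4 via (36.08,15.49): [(39.1471, 5.9923) (41.0822, 0) (60, 0) (60, 27) (40.5668, 27)]  |A|=542.3183
6. canonical 5-gon: [(39.1471, 5.9923) (41.0822, 0) (60, 0) (60, 27) (40.5668, 27)]
7. shoelace: 542.3183

Area of P1's cell: 542.3183 (5 vertices)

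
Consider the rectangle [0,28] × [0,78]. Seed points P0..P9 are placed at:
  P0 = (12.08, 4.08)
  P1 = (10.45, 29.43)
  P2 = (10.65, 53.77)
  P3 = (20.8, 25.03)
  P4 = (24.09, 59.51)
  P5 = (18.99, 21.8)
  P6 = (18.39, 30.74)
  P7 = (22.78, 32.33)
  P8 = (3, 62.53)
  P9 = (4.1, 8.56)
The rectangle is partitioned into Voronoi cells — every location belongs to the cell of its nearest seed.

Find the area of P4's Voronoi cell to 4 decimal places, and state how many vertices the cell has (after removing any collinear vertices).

1. box [0,28]×[0,78]: [(0, 0) (28, 0) (28, 78) (0, 78)]
2. ⊥bis P4·P0 via (18.085,31.795): [(0, 35.7135) (28, 29.6467) (28, 78) (0, 78)]  |A|=1268.9573
3. ⊥bis P4·P1 via (17.27,44.47): [(0, 52.3012) (28, 39.6044) (28, 78) (0, 78)]  |A|=897.3214
4. ⊥bis P4·P2 via (17.37,56.64): [(23.84, 41.4908) (28, 39.6044) (28, 78) (8.2475, 78)]  |A|=440.4374
5. ⊥bis P4·P3 via (22.445,42.27): [(23.5523, 42.1643) (28, 41.74) (28, 78) (8.2475, 78)]  |A|=434.5586
6. ⊥bis P4·P5 via (21.54,40.655): [(23.5523, 42.1643) (28, 41.74) (28, 78) (8.2475, 78)]  |A|=434.5586
7. ⊥bis P4·P6 via (21.24,45.125): [(22.3847, 44.8982) (28, 43.7857) (28, 78) (8.2475, 78)]  |A|=422.983
8. ⊥bis P4·P7 via (23.435,45.92): [(21.9171, 45.9932) (28, 45.7) (28, 78) (8.2475, 78)]  |A|=414.3466
9. ⊥bis P4·P8 via (13.545,61.02): [(14.0357, 64.447) (21.9171, 45.9932) (28, 45.7) (28, 78) (15.9765, 78)]  |A|=361.9715
10. ⊥bis P4·P9 via (14.095,34.035): [(14.0357, 64.447) (21.9171, 45.9932) (28, 45.7) (28, 78) (15.9765, 78)]  |A|=361.9715
11. canonical 5-gon: [(14.0357, 64.447) (21.9171, 45.9932) (28, 45.7) (28, 78) (15.9765, 78)]
12. shoelace: 361.9715

Area of P4's cell: 361.9715 (5 vertices)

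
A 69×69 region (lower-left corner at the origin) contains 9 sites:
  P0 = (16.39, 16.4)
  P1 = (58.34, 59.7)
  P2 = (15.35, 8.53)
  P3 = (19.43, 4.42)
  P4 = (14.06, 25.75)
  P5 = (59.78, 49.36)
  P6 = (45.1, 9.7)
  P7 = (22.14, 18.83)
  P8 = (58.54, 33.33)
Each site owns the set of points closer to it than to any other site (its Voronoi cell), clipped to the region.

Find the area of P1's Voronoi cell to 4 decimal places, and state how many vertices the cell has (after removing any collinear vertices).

1. box [0,69]×[0,69]: [(0, 0) (69, 0) (69, 69) (0, 69)]
2. ⊥bis P1·P0 via (37.365,38.05): [(69, 7.4013) (69, 69) (5.419, 69)]  |A|=1958.2534
3. ⊥bis P1·P2 via (36.845,34.115): [(69, 7.4013) (69, 69) (5.419, 69)]  |A|=1958.2534
4. ⊥bis P1·P3 via (38.885,32.06): [(55.9349, 20.0591) (69, 10.8629) (69, 69) (5.419, 69)]  |A|=1935.6402
5. ⊥bis P1·P4 via (36.2,42.725): [(46.7719, 28.9364) (55.9349, 20.0591) (69, 10.8629) (69, 69) (16.0546, 69)]  |A|=1722.589
6. ⊥bis P1·P5 via (59.06,54.53): [(30.2276, 50.5147) (69, 55.9143) (69, 69) (16.0546, 69)]  |A|=743.0388
7. ⊥bis P1·P6 via (51.72,34.7): [(30.2276, 50.5147) (69, 55.9143) (69, 69) (16.0546, 69)]  |A|=743.0388
8. ⊥bis P1·P7 via (40.24,39.265): [(30.2276, 50.5147) (69, 55.9143) (69, 69) (16.0546, 69)]  |A|=743.0388
9. ⊥bis P1·P8 via (58.44,46.515): [(30.2276, 50.5147) (69, 55.9143) (69, 69) (16.0546, 69)]  |A|=743.0388
10. canonical 4-gon: [(30.2276, 50.5147) (69, 55.9143) (69, 69) (16.0546, 69)]
11. shoelace: 743.0388

Area of P1's cell: 743.0388 (4 vertices)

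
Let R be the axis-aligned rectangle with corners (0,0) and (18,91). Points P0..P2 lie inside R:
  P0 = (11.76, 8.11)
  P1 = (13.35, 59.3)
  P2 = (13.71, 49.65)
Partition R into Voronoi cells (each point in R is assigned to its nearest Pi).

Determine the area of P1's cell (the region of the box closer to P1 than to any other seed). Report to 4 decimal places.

Area of P1's cell: 660.4919

1. box [0,18]×[0,91]: [(0, 0) (18, 0) (18, 91) (0, 91)]
2. ⊥bis P1·P0 via (12.555,33.705): [(0, 34.095) (18, 33.5359) (18, 91) (0, 91)]  |A|=1029.3224
3. ⊥bis P1·P2 via (13.53,54.475): [(0, 53.9703) (18, 54.6418) (18, 91) (0, 91)]  |A|=660.4919
4. canonical 4-gon: [(0, 53.9703) (18, 54.6418) (18, 91) (0, 91)]
5. shoelace: 660.4919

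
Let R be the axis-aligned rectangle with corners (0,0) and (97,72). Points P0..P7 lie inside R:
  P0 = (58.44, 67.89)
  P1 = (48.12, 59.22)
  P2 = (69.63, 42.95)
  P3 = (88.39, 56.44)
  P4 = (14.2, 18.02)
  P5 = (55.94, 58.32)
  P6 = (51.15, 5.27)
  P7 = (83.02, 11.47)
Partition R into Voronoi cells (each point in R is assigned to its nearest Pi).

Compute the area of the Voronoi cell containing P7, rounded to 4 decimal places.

Area of P7's cell: 889.2980

1. box [0,97]×[0,72]: [(0, 0) (97, 0) (97, 72) (0, 72)]
2. ⊥bis P7·P0 via (70.73,39.68): [(0, 8.8657) (0, 0) (97, 0) (97, 51.1248)]  |A|=2909.5396
3. ⊥bis P7·P1 via (65.57,35.345): [(72.6391, 40.5117) (17.2112, 0) (97, 0) (97, 51.1248)]  |A|=2238.9154
4. ⊥bis P7·P2 via (76.325,27.21): [(23.9728, 4.942) (17.2112, 0) (97, 0) (97, 36.0041)]  |A|=1511.7984
5. ⊥bis P7·P3 via (85.705,33.955): [(90.7627, 33.3511) (23.9728, 4.942) (17.2112, 0) (97, 0) (97, 32.6062)]  |A|=1501.2016
6. ⊥bis P7·P4 via (48.61,14.745): [(90.7627, 33.3511) (48.6771, 15.45) (47.2066, 0) (97, 0) (97, 32.6062)]  |A|=1243.9677
7. ⊥bis P7·P5 via (69.48,34.895): [(90.7627, 33.3511) (48.6771, 15.45) (47.2066, 0) (97, 0) (97, 32.6062)]  |A|=1243.9677
8. ⊥bis P7·P6 via (67.085,8.37): [(90.7627, 33.3511) (64.4061, 22.1403) (68.7133, 0) (97, 0) (97, 32.6062)]  |A|=889.298
9. canonical 5-gon: [(90.7627, 33.3511) (64.4061, 22.1403) (68.7133, 0) (97, 0) (97, 32.6062)]
10. shoelace: 889.298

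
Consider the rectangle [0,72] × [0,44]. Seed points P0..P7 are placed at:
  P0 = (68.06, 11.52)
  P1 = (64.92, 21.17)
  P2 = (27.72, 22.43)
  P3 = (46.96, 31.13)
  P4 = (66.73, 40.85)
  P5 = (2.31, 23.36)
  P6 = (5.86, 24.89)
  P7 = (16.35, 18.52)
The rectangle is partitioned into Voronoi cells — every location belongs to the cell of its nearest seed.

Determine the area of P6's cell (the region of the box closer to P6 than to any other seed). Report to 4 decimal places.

Area of P6's cell: 353.9086

1. box [0,72]×[0,44]: [(0, 0) (72, 0) (72, 44) (0, 44)]
2. ⊥bis P6·P0 via (36.96,18.205): [(0, 0) (33.0468, 0) (42.5047, 44) (0, 44)]  |A|=1662.1326
3. ⊥bis P6·P1 via (35.39,23.03): [(0, 0) (33.0468, 0) (34.3094, 5.8738) (36.7108, 44) (0, 44)]  |A|=1551.6839
4. ⊥bis P6·P2 via (16.79,23.66): [(0, 0) (14.1274, 0) (19.0789, 44) (0, 44)]  |A|=730.5405
5. ⊥bis P6·P3 via (26.41,28.01): [(0, 0) (14.1274, 0) (19.0789, 44) (0, 44)]  |A|=730.5405
6. ⊥bis P6·P4 via (36.295,32.87): [(0, 0) (14.1274, 0) (19.0789, 44) (0, 44)]  |A|=730.5405
7. ⊥bis P6·P5 via (4.085,24.125): [(0, 33.6033) (14.201, 0.6533) (19.0789, 44) (0, 44)]  |A|=487.3262
8. ⊥bis P6·P7 via (11.105,21.705): [(0, 33.6033) (7.6091, 15.9481) (17.8131, 32.7519) (19.0789, 44) (0, 44)]  |A|=353.9086
9. canonical 5-gon: [(0, 33.6033) (7.6091, 15.9481) (17.8131, 32.7519) (19.0789, 44) (0, 44)]
10. shoelace: 353.9086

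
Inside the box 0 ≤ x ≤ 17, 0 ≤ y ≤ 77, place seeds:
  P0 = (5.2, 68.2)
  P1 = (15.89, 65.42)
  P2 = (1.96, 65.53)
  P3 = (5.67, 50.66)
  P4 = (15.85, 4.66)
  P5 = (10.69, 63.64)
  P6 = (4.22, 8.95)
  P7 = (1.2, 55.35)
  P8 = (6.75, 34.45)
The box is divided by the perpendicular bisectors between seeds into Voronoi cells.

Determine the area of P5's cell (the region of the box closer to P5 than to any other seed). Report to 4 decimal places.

Area of P5's cell: 92.5870

1. box [0,17]×[0,77]: [(0, 0) (17, 0) (17, 77) (0, 77)]
2. ⊥bis P5·P0 via (7.945,65.92): [(0, 56.3546) (0, 0) (17, 0) (17, 76.8217)]  |A|=1131.9992
3. ⊥bis P5·P1 via (13.29,64.53): [(11.3931, 70.0714) (0, 56.3546) (0, 0) (17, 0) (17, 53.6918)]  |A|=1067.1561
4. ⊥bis P5·P2 via (6.325,64.585): [(11.3931, 70.0714) (6.1448, 63.7527) (0, 35.3695) (0, 0) (17, 0) (17, 53.6918)]  |A|=1002.6814
5. ⊥bis P5·P3 via (8.18,57.15): [(16.9814, 53.7461) (11.3931, 70.0714) (6.1448, 63.7527) (4.983, 58.3864)]  |A|=95.3844
6. ⊥bis P5·P4 via (13.27,34.15): [(16.9814, 53.7461) (11.3931, 70.0714) (6.1448, 63.7527) (4.983, 58.3864)]  |A|=95.3844
7. ⊥bis P5·P6 via (7.455,36.295): [(16.9814, 53.7461) (11.3931, 70.0714) (6.1448, 63.7527) (4.983, 58.3864)]  |A|=95.3844
8. ⊥bis P5·P7 via (5.945,59.495): [(7.8983, 57.2589) (16.9814, 53.7461) (11.3931, 70.0714) (6.1448, 63.7527) (5.3664, 60.1573)]  |A|=92.587
9. ⊥bis P5·P8 via (8.72,49.045): [(7.8983, 57.2589) (16.9814, 53.7461) (11.3931, 70.0714) (6.1448, 63.7527) (5.3664, 60.1573)]  |A|=92.587
10. canonical 5-gon: [(7.8983, 57.2589) (16.9814, 53.7461) (11.3931, 70.0714) (6.1448, 63.7527) (5.3664, 60.1573)]
11. shoelace: 92.587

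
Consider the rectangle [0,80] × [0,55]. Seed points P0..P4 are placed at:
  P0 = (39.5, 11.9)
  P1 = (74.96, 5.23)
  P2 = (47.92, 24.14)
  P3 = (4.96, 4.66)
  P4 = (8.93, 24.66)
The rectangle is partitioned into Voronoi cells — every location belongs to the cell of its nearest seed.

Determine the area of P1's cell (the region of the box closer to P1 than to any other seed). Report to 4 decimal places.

Area of P1's cell: 574.8902

1. box [0,80]×[0,55]: [(0, 0) (80, 0) (80, 55) (0, 55)]
2. ⊥bis P1·P0 via (57.23,8.565): [(55.6189, 0) (80, 0) (80, 55) (65.9644, 55)]  |A|=1056.4587
3. ⊥bis P1·P2 via (61.44,14.685): [(57.2557, 8.7018) (55.6189, 0) (80, 0) (80, 41.2245)]  |A|=574.8902
4. ⊥bis P1·P3 via (39.96,4.945): [(57.2557, 8.7018) (55.6189, 0) (80, 0) (80, 41.2245)]  |A|=574.8902
5. ⊥bis P1·P4 via (41.945,14.945): [(57.2557, 8.7018) (55.6189, 0) (80, 0) (80, 41.2245)]  |A|=574.8902
6. canonical 4-gon: [(57.2557, 8.7018) (55.6189, 0) (80, 0) (80, 41.2245)]
7. shoelace: 574.8902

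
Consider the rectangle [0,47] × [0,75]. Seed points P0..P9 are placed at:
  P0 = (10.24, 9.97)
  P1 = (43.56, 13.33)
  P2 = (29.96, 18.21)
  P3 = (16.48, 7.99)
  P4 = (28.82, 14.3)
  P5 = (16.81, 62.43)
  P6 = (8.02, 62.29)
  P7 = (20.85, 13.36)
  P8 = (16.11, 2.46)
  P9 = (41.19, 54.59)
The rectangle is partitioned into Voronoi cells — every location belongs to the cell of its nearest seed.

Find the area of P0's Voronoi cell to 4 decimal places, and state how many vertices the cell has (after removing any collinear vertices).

Area of P0's cell: 411.2342 (6 vertices)

1. box [0,47]×[0,75]: [(0, 0) (47, 0) (47, 75) (0, 75)]
2. ⊥bis P0·P1 via (26.9,11.65): [(0, 0) (28.0748, 0) (20.5118, 75) (0, 75)]  |A|=1821.9958
3. ⊥bis P0·P2 via (20.1,14.09): [(0, 62.1934) (0, 0) (25.9875, 0)]  |A|=808.1256
4. ⊥bis P0·P3 via (13.36,8.98): [(17.1907, 21.0525) (0, 62.1934) (0, 0) (10.5106, 0)]  |A|=645.2114
5. ⊥bis P0·P4 via (19.53,12.135): [(17.1907, 21.0525) (0, 62.1934) (0, 0) (10.5106, 0)]  |A|=645.2114
6. ⊥bis P0·P5 via (13.525,36.2): [(17.1907, 21.0525) (10.7142, 36.552) (0, 37.8938) (0, 0) (10.5106, 0)]  |A|=515.0356
7. ⊥bis P0·P6 via (9.13,36.13): [(17.1907, 21.0525) (10.8599, 36.2034) (0, 35.7426) (0, 0) (10.5106, 0)]  |A|=501.5846
8. ⊥bis P0·P7 via (15.545,11.665): [(14.8762, 13.7583) (7.7469, 36.0713) (0, 35.7426) (0, 0) (10.5106, 0)]  |A|=425.761
9. ⊥bis P0·P8 via (13.175,6.215): [(12.2543, 5.4954) (14.8762, 13.7583) (7.7469, 36.0713) (0, 35.7426) (0, 0) (5.2236, 0)]  |A|=411.2342
10. ⊥bis P0·P9 via (25.715,32.28): [(12.2543, 5.4954) (14.8762, 13.7583) (7.7469, 36.0713) (0, 35.7426) (0, 0) (5.2236, 0)]  |A|=411.2342
11. canonical 6-gon: [(12.2543, 5.4954) (14.8762, 13.7583) (7.7469, 36.0713) (0, 35.7426) (0, 0) (5.2236, 0)]
12. shoelace: 411.2342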